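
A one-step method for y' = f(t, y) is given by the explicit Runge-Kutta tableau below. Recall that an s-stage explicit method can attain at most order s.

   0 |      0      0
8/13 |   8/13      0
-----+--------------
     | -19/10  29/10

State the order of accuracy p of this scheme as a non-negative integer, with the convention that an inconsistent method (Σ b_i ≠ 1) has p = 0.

1

b = (-19/10, 29/10)
c = (0, 8/13)
Σ b_i: (-19/10)·1 + 29/10·1 = 1 ✓
b·c: 29/10·8/13 = 116/65 ≠ 1/2 ⇒ order 1.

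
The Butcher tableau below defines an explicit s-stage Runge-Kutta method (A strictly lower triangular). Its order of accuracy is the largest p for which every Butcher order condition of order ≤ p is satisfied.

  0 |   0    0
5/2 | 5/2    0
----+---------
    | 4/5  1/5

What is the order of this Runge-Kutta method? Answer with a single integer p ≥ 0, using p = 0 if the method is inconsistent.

b = (4/5, 1/5)
c = (0, 5/2)
Σ b_i: 4/5·1 + 1/5·1 = 1 ✓
b·c: 1/5·5/2 = 1/2 ✓; 2 stages ⇒ order 2.

2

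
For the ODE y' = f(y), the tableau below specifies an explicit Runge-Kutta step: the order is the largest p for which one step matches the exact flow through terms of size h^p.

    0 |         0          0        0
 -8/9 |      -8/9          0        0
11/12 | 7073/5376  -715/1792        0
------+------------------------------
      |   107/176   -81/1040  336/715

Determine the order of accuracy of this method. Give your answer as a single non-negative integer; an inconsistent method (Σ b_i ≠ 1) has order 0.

b = (107/176, -81/1040, 336/715)
c = (0, -8/9, 11/12)
Ac = (0, 0, 715/2016)
Σ b_i: 107/176·1 + (-81/1040)·1 + 336/715·1 = 1 ✓
b·c: (-81/1040)·(-8/9) + 336/715·11/12 = 1/2 ✓
b·c²: (-81/1040)·64/81 + 336/715·121/144 = 1/3 ✓
b·Ac: 336/715·715/2016 = 1/6 ✓; 3 stages ⇒ order 3.

3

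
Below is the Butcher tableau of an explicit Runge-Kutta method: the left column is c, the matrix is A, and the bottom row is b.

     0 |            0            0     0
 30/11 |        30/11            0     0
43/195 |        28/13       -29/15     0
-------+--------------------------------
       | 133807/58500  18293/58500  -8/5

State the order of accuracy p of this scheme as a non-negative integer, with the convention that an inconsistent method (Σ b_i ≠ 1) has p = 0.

2

b = (133807/58500, 18293/58500, -8/5)
c = (0, 30/11, 43/195)
Ac = (0, 0, -58/11)
Σ b_i: 133807/58500·1 + 18293/58500·1 + (-8/5)·1 = 1 ✓
b·c: 18293/58500·30/11 + (-8/5)·43/195 = 1/2 ✓
b·c²: 18293/58500·900/121 + (-8/5)·1849/38025 = 4701563/2091375 ≠ 1/3 ⇒ order 2.
b·Ac: (-8/5)·(-58/11) = 464/55 ≠ 1/6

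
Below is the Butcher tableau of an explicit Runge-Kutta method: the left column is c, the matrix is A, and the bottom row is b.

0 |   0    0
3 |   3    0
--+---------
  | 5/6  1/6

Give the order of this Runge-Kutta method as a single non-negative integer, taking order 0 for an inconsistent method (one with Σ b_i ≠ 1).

b = (5/6, 1/6)
c = (0, 3)
Σ b_i: 5/6·1 + 1/6·1 = 1 ✓
b·c: 1/6·3 = 1/2 ✓; 2 stages ⇒ order 2.

2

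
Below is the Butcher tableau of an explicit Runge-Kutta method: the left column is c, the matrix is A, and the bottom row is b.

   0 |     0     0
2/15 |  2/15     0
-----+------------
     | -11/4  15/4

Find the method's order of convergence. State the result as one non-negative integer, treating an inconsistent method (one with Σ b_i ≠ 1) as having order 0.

2

b = (-11/4, 15/4)
c = (0, 2/15)
Σ b_i: (-11/4)·1 + 15/4·1 = 1 ✓
b·c: 15/4·2/15 = 1/2 ✓; 2 stages ⇒ order 2.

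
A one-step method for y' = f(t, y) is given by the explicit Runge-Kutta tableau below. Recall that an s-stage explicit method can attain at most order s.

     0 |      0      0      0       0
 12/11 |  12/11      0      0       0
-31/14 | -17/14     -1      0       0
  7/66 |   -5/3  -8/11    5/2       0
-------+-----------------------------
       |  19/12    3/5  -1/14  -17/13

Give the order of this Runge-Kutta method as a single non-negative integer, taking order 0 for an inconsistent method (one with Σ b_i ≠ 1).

b = (19/12, 3/5, -1/14, -17/13)
c = (0, 12/11, -31/14, 7/66)
Ac = (0, 0, -12/11, -21443/3388)
Σ b_i: 19/12·1 + 3/5·1 + (-1/14)·1 + (-17/13)·1 = 4391/5460 ≠ 1 ⇒ order 0.

0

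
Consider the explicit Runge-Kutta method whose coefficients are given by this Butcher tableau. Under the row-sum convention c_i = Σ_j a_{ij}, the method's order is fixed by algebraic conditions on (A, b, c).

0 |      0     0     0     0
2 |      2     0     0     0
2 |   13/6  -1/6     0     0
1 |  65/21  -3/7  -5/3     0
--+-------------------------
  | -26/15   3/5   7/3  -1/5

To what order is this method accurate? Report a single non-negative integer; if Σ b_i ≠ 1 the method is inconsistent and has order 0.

1

b = (-26/15, 3/5, 7/3, -1/5)
c = (0, 2, 2, 1)
Ac = (0, 0, -1/3, -88/21)
Σ b_i: (-26/15)·1 + 3/5·1 + 7/3·1 + (-1/5)·1 = 1 ✓
b·c: 3/5·2 + 7/3·2 + (-1/5)·1 = 17/3 ≠ 1/2 ⇒ order 1.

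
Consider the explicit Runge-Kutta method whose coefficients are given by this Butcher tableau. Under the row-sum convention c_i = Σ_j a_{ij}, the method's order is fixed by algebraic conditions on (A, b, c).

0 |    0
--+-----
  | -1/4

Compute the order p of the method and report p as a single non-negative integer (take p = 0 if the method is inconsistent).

b = (-1/4)
c = (0)
Σ b_i: (-1/4)·1 = -1/4 ≠ 1 ⇒ order 0.

0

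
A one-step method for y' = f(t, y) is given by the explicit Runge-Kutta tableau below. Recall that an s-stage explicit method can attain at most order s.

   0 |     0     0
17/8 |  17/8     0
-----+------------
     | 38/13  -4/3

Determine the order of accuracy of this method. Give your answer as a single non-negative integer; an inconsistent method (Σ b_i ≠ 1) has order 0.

b = (38/13, -4/3)
c = (0, 17/8)
Σ b_i: 38/13·1 + (-4/3)·1 = 62/39 ≠ 1 ⇒ order 0.

0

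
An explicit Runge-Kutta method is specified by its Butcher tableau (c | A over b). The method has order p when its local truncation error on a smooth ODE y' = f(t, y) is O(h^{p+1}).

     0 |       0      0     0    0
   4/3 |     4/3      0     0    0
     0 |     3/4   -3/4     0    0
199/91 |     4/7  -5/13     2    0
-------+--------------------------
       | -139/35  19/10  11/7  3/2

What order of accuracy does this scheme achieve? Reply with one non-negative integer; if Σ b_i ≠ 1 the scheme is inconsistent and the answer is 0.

b = (-139/35, 19/10, 11/7, 3/2)
c = (0, 4/3, 0, 199/91)
Ac = (0, 0, -1, -20/39)
Σ b_i: (-139/35)·1 + 19/10·1 + 11/7·1 + 3/2·1 = 1 ✓
b·c: 19/10·4/3 + 3/2·199/91 = 15871/2730 ≠ 1/2 ⇒ order 1.

1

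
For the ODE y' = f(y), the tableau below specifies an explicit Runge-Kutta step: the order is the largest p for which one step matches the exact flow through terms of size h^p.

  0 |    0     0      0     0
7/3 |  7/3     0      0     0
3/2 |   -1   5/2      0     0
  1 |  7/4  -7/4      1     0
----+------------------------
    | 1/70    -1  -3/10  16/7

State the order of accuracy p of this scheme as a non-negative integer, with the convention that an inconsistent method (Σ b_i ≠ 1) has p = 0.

1

b = (1/70, -1, -3/10, 16/7)
c = (0, 7/3, 3/2, 1)
Ac = (0, 0, 35/6, -31/12)
Σ b_i: 1/70·1 + (-1)·1 + (-3/10)·1 + 16/7·1 = 1 ✓
b·c: (-1)·7/3 + (-3/10)·3/2 + 16/7·1 = -209/420 ≠ 1/2 ⇒ order 1.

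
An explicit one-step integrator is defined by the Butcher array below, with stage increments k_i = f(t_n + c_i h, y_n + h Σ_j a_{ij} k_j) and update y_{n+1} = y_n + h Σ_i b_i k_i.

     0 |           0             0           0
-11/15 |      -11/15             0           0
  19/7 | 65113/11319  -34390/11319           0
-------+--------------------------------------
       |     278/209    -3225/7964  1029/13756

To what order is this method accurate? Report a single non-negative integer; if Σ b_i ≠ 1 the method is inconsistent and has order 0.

3

b = (278/209, -3225/7964, 1029/13756)
c = (0, -11/15, 19/7)
Ac = (0, 0, 6878/3087)
Σ b_i: 278/209·1 + (-3225/7964)·1 + 1029/13756·1 = 1 ✓
b·c: (-3225/7964)·(-11/15) + 1029/13756·19/7 = 1/2 ✓
b·c²: (-3225/7964)·121/225 + 1029/13756·361/49 = 1/3 ✓
b·Ac: 1029/13756·6878/3087 = 1/6 ✓; 3 stages ⇒ order 3.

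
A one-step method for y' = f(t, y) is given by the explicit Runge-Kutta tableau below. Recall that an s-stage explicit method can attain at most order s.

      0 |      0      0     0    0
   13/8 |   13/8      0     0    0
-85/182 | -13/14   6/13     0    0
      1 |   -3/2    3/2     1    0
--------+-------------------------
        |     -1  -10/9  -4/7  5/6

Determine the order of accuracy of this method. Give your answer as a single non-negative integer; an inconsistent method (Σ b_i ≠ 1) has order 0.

b = (-1, -10/9, -4/7, 5/6)
c = (0, 13/8, -85/182, 1)
Ac = (0, 0, 3/4, 2869/1456)
Σ b_i: (-1)·1 + (-10/9)·1 + (-4/7)·1 + 5/6·1 = -233/126 ≠ 1 ⇒ order 0.

0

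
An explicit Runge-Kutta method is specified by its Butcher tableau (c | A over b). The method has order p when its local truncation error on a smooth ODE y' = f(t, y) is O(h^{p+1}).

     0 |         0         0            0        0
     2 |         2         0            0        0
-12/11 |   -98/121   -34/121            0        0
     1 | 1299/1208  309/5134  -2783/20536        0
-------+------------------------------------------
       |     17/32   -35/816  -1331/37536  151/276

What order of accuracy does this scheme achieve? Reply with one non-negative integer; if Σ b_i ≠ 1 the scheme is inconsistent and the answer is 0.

b = (17/32, -35/816, -1331/37536, 151/276)
c = (0, 2, -12/11, 1)
Ac = (0, 0, -68/121, 81/302)
Σ b_i: 17/32·1 + (-35/816)·1 + (-1331/37536)·1 + 151/276·1 = 1 ✓
b·c: (-35/816)·2 + (-1331/37536)·(-12/11) + 151/276·1 = 1/2 ✓
b·c²: (-35/816)·4 + (-1331/37536)·144/121 + 151/276·1 = 1/3 ✓
b·Ac: (-1331/37536)·(-68/121) + 151/276·81/302 = 1/6 ✓
b·c³: (-35/816)·8 + (-1331/37536)·(-1728/1331) + 151/276·1 = 1/4 ✓
b·(c∘Ac): (-1331/37536)·816/1331 + 151/276·81/302 = 1/8 ✓
b·Ac²: (-1331/37536)·(-136/121) + 151/276·12/151 = 1/12 ✓
b·A²c: 151/276·23/302 = 1/24 ✓; 4 stages ⇒ order 4.

4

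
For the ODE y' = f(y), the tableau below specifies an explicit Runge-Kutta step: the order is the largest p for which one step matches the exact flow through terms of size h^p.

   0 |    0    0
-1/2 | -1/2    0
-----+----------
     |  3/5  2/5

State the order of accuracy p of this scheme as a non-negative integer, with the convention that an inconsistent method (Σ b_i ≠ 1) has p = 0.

b = (3/5, 2/5)
c = (0, -1/2)
Σ b_i: 3/5·1 + 2/5·1 = 1 ✓
b·c: 2/5·(-1/2) = -1/5 ≠ 1/2 ⇒ order 1.

1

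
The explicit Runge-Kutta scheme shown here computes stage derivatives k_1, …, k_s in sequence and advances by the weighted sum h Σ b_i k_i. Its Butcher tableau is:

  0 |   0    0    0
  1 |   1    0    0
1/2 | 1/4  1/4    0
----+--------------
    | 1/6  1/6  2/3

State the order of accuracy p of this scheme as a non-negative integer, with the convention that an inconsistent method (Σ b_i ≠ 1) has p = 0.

b = (1/6, 1/6, 2/3)
c = (0, 1, 1/2)
Ac = (0, 0, 1/4)
Σ b_i: 1/6·1 + 1/6·1 + 2/3·1 = 1 ✓
b·c: 1/6·1 + 2/3·1/2 = 1/2 ✓
b·c²: 1/6·1 + 2/3·1/4 = 1/3 ✓
b·Ac: 2/3·1/4 = 1/6 ✓; 3 stages ⇒ order 3.

3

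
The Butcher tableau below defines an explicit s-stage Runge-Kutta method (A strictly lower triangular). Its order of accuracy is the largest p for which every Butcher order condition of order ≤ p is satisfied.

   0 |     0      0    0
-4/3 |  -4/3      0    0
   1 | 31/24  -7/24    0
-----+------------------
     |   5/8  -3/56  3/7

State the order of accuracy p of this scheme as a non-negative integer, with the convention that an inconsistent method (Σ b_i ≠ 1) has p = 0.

b = (5/8, -3/56, 3/7)
c = (0, -4/3, 1)
Ac = (0, 0, 7/18)
Σ b_i: 5/8·1 + (-3/56)·1 + 3/7·1 = 1 ✓
b·c: (-3/56)·(-4/3) + 3/7·1 = 1/2 ✓
b·c²: (-3/56)·16/9 + 3/7·1 = 1/3 ✓
b·Ac: 3/7·7/18 = 1/6 ✓; 3 stages ⇒ order 3.

3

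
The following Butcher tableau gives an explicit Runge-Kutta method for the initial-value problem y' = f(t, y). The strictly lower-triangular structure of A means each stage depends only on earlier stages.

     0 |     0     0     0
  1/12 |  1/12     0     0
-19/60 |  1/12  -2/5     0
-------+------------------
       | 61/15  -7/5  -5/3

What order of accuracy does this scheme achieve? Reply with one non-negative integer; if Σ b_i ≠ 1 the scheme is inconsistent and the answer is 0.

1

b = (61/15, -7/5, -5/3)
c = (0, 1/12, -19/60)
Ac = (0, 0, -1/30)
Σ b_i: 61/15·1 + (-7/5)·1 + (-5/3)·1 = 1 ✓
b·c: (-7/5)·1/12 + (-5/3)·(-19/60) = 37/90 ≠ 1/2 ⇒ order 1.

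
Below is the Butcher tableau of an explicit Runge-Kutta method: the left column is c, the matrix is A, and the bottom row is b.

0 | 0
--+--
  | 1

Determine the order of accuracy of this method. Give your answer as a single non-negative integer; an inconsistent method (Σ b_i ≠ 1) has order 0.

b = (1)
c = (0)
Σ b_i: 1·1 = 1 ✓; 1 stage ⇒ order 1.

1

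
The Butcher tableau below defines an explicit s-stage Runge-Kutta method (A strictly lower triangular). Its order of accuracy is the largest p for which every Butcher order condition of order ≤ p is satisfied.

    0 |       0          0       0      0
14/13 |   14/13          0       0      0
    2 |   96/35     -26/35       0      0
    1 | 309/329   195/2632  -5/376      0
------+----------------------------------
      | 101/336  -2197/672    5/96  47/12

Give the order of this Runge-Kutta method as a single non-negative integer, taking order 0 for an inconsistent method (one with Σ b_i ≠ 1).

b = (101/336, -2197/672, 5/96, 47/12)
c = (0, 14/13, 2, 1)
Ac = (0, 0, -4/5, 5/94)
Σ b_i: 101/336·1 + (-2197/672)·1 + 5/96·1 + 47/12·1 = 1 ✓
b·c: (-2197/672)·14/13 + 5/96·2 + 47/12·1 = 1/2 ✓
b·c²: (-2197/672)·196/169 + 5/96·4 + 47/12·1 = 1/3 ✓
b·Ac: 5/96·(-4/5) + 47/12·5/94 = 1/6 ✓
b·c³: (-2197/672)·2744/2197 + 5/96·8 + 47/12·1 = 1/4 ✓
b·(c∘Ac): 5/96·(-8/5) + 47/12·5/94 = 1/8 ✓
b·Ac²: 5/96·(-56/65) + 47/12·20/611 = 1/12 ✓
b·A²c: 47/12·1/94 = 1/24 ✓; 4 stages ⇒ order 4.

4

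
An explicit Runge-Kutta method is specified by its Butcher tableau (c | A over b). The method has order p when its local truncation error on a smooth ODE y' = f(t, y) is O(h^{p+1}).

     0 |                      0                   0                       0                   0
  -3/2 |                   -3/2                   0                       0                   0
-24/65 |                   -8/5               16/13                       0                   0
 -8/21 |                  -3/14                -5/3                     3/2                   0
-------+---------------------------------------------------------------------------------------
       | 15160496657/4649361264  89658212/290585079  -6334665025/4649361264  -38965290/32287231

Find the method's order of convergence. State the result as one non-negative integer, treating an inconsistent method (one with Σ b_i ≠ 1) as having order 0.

b = (15160496657/4649361264, 89658212/290585079, -6334665025/4649361264, -38965290/32287231)
c = (0, -3/2, -24/65, -8/21)
Ac = (0, 0, -24/13, 253/130)
Σ b_i: 15160496657/4649361264·1 + 89658212/290585079·1 + (-6334665025/4649361264)·1 + (-38965290/32287231)·1 = 1 ✓
b·c: 89658212/290585079·(-3/2) + (-6334665025/4649361264)·(-24/65) + (-38965290/32287231)·(-8/21) = 1/2 ✓
b·c²: 89658212/290585079·9/4 + (-6334665025/4649361264)·576/4225 + (-38965290/32287231)·64/441 = 1/3 ✓
b·Ac: (-6334665025/4649361264)·(-24/13) + (-38965290/32287231)·253/130 = 1/6 ✓
b·c³: 89658212/290585079·(-27/8) + (-6334665025/4649361264)·(-13824/274625) + (-38965290/32287231)·(-512/9261) = -18429526217/20340955530 ≠ 1/4 ⇒ order 3.
b·(c∘Ac): (-6334665025/4649361264)·576/845 + (-38965290/32287231)·(-1012/1365) = -1098028/32287231 ≠ 1/8
b·Ac²: (-6334665025/4649361264)·36/13 + (-38965290/32287231)·(-59919/16900) = 4246078129/8394680060 ≠ 1/12
b·A²c: (-38965290/32287231)·(-36/13) = 107903880/32287231 ≠ 1/24

3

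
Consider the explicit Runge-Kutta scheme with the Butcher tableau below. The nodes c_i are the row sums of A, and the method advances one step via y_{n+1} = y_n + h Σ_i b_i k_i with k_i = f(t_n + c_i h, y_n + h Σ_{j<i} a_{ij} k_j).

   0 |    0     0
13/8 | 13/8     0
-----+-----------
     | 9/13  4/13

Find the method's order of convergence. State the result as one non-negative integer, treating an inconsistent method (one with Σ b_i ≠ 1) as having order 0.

b = (9/13, 4/13)
c = (0, 13/8)
Σ b_i: 9/13·1 + 4/13·1 = 1 ✓
b·c: 4/13·13/8 = 1/2 ✓; 2 stages ⇒ order 2.

2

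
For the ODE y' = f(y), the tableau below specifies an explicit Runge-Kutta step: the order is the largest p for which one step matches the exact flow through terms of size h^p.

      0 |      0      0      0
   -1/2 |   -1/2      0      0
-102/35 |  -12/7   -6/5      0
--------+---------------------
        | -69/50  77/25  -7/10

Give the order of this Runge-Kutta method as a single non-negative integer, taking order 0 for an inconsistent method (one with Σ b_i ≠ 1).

b = (-69/50, 77/25, -7/10)
c = (0, -1/2, -102/35)
Ac = (0, 0, 3/5)
Σ b_i: (-69/50)·1 + 77/25·1 + (-7/10)·1 = 1 ✓
b·c: 77/25·(-1/2) + (-7/10)·(-102/35) = 1/2 ✓
b·c²: 77/25·1/4 + (-7/10)·10404/1225 = -18113/3500 ≠ 1/3 ⇒ order 2.
b·Ac: (-7/10)·3/5 = -21/50 ≠ 1/6

2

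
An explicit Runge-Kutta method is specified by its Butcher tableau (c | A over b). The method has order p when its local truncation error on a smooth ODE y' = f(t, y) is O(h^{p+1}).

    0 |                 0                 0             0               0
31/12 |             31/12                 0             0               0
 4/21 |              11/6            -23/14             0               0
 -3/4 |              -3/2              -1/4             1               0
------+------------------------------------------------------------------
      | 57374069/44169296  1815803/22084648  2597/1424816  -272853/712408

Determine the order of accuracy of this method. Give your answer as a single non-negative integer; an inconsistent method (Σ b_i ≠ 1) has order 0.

b = (57374069/44169296, 1815803/22084648, 2597/1424816, -272853/712408)
c = (0, 31/12, 4/21, -3/4)
Ac = (0, 0, -713/168, -51/112)
Σ b_i: 57374069/44169296·1 + 1815803/22084648·1 + 2597/1424816·1 + (-272853/712408)·1 = 1 ✓
b·c: 1815803/22084648·31/12 + 2597/1424816·4/21 + (-272853/712408)·(-3/4) = 1/2 ✓
b·c²: 1815803/22084648·961/144 + 2597/1424816·16/441 + (-272853/712408)·9/16 = 1/3 ✓
b·Ac: 2597/1424816·(-713/168) + (-272853/712408)·(-51/112) = 1/6 ✓
b·c³: 1815803/22084648·29791/1728 + 2597/1424816·64/9261 + (-272853/712408)·(-27/64) = 62997149/39894848 ≠ 1/4 ⇒ order 3.
b·(c∘Ac): 2597/1424816·(-713/882) + (-272853/712408)·153/448 = -54278707/410347008 ≠ 1/8
b·Ac²: 2597/1424816·(-22103/2016) + (-272853/712408)·(-15355/9408) = 13579423/22440852 ≠ 1/12
b·A²c: (-272853/712408)·(-713/168) = 9264009/5699264 ≠ 1/24

3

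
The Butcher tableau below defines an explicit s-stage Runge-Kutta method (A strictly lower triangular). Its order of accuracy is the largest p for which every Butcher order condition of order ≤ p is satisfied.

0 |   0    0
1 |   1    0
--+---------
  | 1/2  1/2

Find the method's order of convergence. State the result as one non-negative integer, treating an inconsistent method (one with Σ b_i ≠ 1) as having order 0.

b = (1/2, 1/2)
c = (0, 1)
Σ b_i: 1/2·1 + 1/2·1 = 1 ✓
b·c: 1/2·1 = 1/2 ✓; 2 stages ⇒ order 2.

2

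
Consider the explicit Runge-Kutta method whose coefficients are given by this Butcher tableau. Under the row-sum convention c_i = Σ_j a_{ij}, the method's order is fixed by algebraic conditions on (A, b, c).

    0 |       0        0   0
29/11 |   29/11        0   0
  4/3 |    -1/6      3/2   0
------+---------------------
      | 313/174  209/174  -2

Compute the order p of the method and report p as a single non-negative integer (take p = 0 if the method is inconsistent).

b = (313/174, 209/174, -2)
c = (0, 29/11, 4/3)
Ac = (0, 0, 87/22)
Σ b_i: 313/174·1 + 209/174·1 + (-2)·1 = 1 ✓
b·c: 209/174·29/11 + (-2)·4/3 = 1/2 ✓
b·c²: 209/174·841/121 + (-2)·16/9 = 949/198 ≠ 1/3 ⇒ order 2.
b·Ac: (-2)·87/22 = -87/11 ≠ 1/6

2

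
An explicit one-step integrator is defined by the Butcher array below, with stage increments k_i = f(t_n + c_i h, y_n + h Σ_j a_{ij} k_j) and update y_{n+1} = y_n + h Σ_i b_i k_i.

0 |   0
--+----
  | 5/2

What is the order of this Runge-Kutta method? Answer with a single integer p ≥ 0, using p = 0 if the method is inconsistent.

0

b = (5/2)
c = (0)
Σ b_i: 5/2·1 = 5/2 ≠ 1 ⇒ order 0.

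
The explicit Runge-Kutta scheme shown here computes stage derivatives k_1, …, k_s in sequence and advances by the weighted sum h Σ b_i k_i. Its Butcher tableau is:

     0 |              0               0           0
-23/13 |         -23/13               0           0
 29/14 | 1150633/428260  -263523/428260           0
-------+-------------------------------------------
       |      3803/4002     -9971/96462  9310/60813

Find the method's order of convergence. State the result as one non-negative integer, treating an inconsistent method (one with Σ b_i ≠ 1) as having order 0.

b = (3803/4002, -9971/96462, 9310/60813)
c = (0, -23/13, 29/14)
Ac = (0, 0, 20271/18620)
Σ b_i: 3803/4002·1 + (-9971/96462)·1 + 9310/60813·1 = 1 ✓
b·c: (-9971/96462)·(-23/13) + 9310/60813·29/14 = 1/2 ✓
b·c²: (-9971/96462)·529/169 + 9310/60813·841/196 = 1/3 ✓
b·Ac: 9310/60813·20271/18620 = 1/6 ✓; 3 stages ⇒ order 3.

3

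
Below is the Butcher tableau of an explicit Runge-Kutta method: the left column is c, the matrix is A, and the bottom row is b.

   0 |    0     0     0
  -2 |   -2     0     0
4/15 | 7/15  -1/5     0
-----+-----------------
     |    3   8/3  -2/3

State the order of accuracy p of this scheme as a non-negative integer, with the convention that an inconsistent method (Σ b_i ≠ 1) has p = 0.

0

b = (3, 8/3, -2/3)
c = (0, -2, 4/15)
Ac = (0, 0, 2/5)
Σ b_i: 3·1 + 8/3·1 + (-2/3)·1 = 5 ≠ 1 ⇒ order 0.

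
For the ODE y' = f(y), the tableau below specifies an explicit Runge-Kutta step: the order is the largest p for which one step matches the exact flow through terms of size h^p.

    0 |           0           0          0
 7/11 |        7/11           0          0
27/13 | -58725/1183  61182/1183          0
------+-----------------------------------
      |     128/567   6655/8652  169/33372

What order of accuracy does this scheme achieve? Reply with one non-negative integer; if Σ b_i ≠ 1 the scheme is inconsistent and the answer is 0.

b = (128/567, 6655/8652, 169/33372)
c = (0, 7/11, 27/13)
Ac = (0, 0, 5562/169)
Σ b_i: 128/567·1 + 6655/8652·1 + 169/33372·1 = 1 ✓
b·c: 6655/8652·7/11 + 169/33372·27/13 = 1/2 ✓
b·c²: 6655/8652·49/121 + 169/33372·729/169 = 1/3 ✓
b·Ac: 169/33372·5562/169 = 1/6 ✓; 3 stages ⇒ order 3.

3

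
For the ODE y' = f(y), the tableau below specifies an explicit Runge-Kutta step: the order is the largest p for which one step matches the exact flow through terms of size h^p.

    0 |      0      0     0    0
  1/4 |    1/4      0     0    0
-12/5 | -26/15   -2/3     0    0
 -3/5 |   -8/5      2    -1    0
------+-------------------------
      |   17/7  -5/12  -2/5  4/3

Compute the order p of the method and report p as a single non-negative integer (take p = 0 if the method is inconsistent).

b = (17/7, -5/12, -2/5, 4/3)
c = (0, 1/4, -12/5, -3/5)
Ac = (0, 0, -1/6, 29/10)
Σ b_i: 17/7·1 + (-5/12)·1 + (-2/5)·1 + 4/3·1 = 1237/420 ≠ 1 ⇒ order 0.

0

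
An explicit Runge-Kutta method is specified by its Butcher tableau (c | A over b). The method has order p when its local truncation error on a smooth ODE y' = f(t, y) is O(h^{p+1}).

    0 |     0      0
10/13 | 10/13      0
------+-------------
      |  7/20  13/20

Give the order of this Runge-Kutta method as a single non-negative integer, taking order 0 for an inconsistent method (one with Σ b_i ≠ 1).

b = (7/20, 13/20)
c = (0, 10/13)
Σ b_i: 7/20·1 + 13/20·1 = 1 ✓
b·c: 13/20·10/13 = 1/2 ✓; 2 stages ⇒ order 2.

2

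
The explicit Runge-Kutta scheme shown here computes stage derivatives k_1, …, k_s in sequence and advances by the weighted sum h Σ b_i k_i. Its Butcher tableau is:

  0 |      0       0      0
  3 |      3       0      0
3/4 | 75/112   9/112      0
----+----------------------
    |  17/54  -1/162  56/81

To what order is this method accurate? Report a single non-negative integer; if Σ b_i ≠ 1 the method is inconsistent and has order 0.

3

b = (17/54, -1/162, 56/81)
c = (0, 3, 3/4)
Ac = (0, 0, 27/112)
Σ b_i: 17/54·1 + (-1/162)·1 + 56/81·1 = 1 ✓
b·c: (-1/162)·3 + 56/81·3/4 = 1/2 ✓
b·c²: (-1/162)·9 + 56/81·9/16 = 1/3 ✓
b·Ac: 56/81·27/112 = 1/6 ✓; 3 stages ⇒ order 3.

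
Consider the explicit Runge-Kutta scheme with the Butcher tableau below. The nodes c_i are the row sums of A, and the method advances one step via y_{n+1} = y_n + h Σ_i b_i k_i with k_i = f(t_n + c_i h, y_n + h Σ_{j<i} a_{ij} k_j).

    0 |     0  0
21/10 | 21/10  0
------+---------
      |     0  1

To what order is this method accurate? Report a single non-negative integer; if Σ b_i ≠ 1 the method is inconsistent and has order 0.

1

b = (0, 1)
c = (0, 21/10)
Σ b_i: 1·1 = 1 ✓
b·c: 1·21/10 = 21/10 ≠ 1/2 ⇒ order 1.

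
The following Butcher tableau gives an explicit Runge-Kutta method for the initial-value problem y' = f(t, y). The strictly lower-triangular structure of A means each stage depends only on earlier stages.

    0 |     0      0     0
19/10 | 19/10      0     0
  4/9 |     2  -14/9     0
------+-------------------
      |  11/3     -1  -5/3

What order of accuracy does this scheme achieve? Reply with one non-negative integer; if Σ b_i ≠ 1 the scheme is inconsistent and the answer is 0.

b = (11/3, -1, -5/3)
c = (0, 19/10, 4/9)
Ac = (0, 0, -133/45)
Σ b_i: 11/3·1 + (-1)·1 + (-5/3)·1 = 1 ✓
b·c: (-1)·19/10 + (-5/3)·4/9 = -713/270 ≠ 1/2 ⇒ order 1.

1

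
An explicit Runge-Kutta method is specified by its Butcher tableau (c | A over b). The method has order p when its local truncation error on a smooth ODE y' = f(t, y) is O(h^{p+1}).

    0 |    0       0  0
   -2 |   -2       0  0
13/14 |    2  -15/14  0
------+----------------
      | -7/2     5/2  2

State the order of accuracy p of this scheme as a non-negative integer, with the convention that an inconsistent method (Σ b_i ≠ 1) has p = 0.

1

b = (-7/2, 5/2, 2)
c = (0, -2, 13/14)
Ac = (0, 0, 15/7)
Σ b_i: (-7/2)·1 + 5/2·1 + 2·1 = 1 ✓
b·c: 5/2·(-2) + 2·13/14 = -22/7 ≠ 1/2 ⇒ order 1.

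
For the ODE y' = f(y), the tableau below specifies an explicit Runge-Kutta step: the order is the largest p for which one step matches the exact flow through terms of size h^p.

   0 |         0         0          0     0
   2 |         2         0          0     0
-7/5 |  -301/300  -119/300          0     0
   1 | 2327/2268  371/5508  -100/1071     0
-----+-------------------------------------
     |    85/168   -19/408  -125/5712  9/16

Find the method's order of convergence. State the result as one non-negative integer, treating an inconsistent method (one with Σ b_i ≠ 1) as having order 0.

4

b = (85/168, -19/408, -125/5712, 9/16)
c = (0, 2, -7/5, 1)
Ac = (0, 0, -119/150, 43/162)
Σ b_i: 85/168·1 + (-19/408)·1 + (-125/5712)·1 + 9/16·1 = 1 ✓
b·c: (-19/408)·2 + (-125/5712)·(-7/5) + 9/16·1 = 1/2 ✓
b·c²: (-19/408)·4 + (-125/5712)·49/25 + 9/16·1 = 1/3 ✓
b·Ac: (-125/5712)·(-119/150) + 9/16·43/162 = 1/6 ✓
b·c³: (-19/408)·8 + (-125/5712)·(-343/125) + 9/16·1 = 1/4 ✓
b·(c∘Ac): (-125/5712)·833/750 + 9/16·43/162 = 1/8 ✓
b·Ac²: (-125/5712)·(-119/75) + 9/16·7/81 = 1/12 ✓
b·A²c: 9/16·2/27 = 1/24 ✓; 4 stages ⇒ order 4.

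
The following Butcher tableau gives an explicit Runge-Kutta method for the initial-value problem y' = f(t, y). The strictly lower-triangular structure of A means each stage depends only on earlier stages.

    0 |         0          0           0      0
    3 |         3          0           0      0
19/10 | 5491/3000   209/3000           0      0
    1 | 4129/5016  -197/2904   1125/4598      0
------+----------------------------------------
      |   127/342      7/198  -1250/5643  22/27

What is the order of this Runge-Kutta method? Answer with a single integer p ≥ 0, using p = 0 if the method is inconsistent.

b = (127/342, 7/198, -1250/5643, 22/27)
c = (0, 3, 19/10, 1)
Ac = (0, 0, 209/1000, 23/88)
Σ b_i: 127/342·1 + 7/198·1 + (-1250/5643)·1 + 22/27·1 = 1 ✓
b·c: 7/198·3 + (-1250/5643)·19/10 + 22/27·1 = 1/2 ✓
b·c²: 7/198·9 + (-1250/5643)·361/100 + 22/27·1 = 1/3 ✓
b·Ac: (-1250/5643)·209/1000 + 22/27·23/88 = 1/6 ✓
b·c³: 7/198·27 + (-1250/5643)·6859/1000 + 22/27·1 = 1/4 ✓
b·(c∘Ac): (-1250/5643)·3971/10000 + 22/27·23/88 = 1/8 ✓
b·Ac²: (-1250/5643)·627/1000 + 22/27·3/11 = 1/12 ✓
b·A²c: 22/27·9/176 = 1/24 ✓; 4 stages ⇒ order 4.

4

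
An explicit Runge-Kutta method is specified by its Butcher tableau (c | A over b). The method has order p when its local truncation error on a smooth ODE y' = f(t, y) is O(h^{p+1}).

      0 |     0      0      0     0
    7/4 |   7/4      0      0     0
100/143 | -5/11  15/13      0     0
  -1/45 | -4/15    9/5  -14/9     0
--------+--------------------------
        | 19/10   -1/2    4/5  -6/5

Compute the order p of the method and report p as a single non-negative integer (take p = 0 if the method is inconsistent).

b = (19/10, -1/2, 4/5, -6/5)
c = (0, 7/4, 100/143, -1/45)
Ac = (0, 0, 105/52, 53081/25740)
Σ b_i: 19/10·1 + (-1/2)·1 + 4/5·1 + (-6/5)·1 = 1 ✓
b·c: (-1/2)·7/4 + 4/5·100/143 + (-6/5)·(-1/45) = -24787/85800 ≠ 1/2 ⇒ order 1.

1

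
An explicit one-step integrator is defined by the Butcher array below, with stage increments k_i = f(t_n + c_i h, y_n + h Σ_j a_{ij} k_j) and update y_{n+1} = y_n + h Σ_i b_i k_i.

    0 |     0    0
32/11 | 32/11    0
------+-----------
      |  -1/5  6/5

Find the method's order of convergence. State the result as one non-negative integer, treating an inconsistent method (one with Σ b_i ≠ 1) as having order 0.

1

b = (-1/5, 6/5)
c = (0, 32/11)
Σ b_i: (-1/5)·1 + 6/5·1 = 1 ✓
b·c: 6/5·32/11 = 192/55 ≠ 1/2 ⇒ order 1.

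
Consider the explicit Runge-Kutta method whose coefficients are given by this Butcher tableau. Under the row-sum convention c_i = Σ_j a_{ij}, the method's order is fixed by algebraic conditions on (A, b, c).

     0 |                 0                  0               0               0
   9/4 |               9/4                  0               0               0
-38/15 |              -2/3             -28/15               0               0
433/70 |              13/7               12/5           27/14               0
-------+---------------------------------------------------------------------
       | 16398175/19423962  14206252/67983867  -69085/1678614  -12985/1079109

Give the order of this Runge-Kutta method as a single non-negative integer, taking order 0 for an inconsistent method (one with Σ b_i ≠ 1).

b = (16398175/19423962, 14206252/67983867, -69085/1678614, -12985/1079109)
c = (0, 9/4, -38/15, 433/70)
Ac = (0, 0, -21/5, 18/35)
Σ b_i: 16398175/19423962·1 + 14206252/67983867·1 + (-69085/1678614)·1 + (-12985/1079109)·1 = 1 ✓
b·c: 14206252/67983867·9/4 + (-69085/1678614)·(-38/15) + (-12985/1079109)·433/70 = 1/2 ✓
b·c²: 14206252/67983867·81/16 + (-69085/1678614)·1444/225 + (-12985/1079109)·187489/4900 = 1/3 ✓
b·Ac: (-69085/1678614)·(-21/5) + (-12985/1079109)·18/35 = 1/6 ✓
b·c³: 14206252/67983867·729/64 + (-69085/1678614)·(-54872/3375) + (-12985/1079109)·81182737/343000 = 1824966251/9064515600 ≠ 1/4 ⇒ order 3.
b·(c∘Ac): (-69085/1678614)·266/25 + (-12985/1079109)·3897/1225 = -285472/599505 ≠ 1/8
b·Ac²: (-69085/1678614)·(-189/20) + (-12985/1079109)·17169/700 = 1349419/14388120 ≠ 1/12
b·A²c: (-12985/1079109)·(-81/10) = 7791/79934 ≠ 1/24

3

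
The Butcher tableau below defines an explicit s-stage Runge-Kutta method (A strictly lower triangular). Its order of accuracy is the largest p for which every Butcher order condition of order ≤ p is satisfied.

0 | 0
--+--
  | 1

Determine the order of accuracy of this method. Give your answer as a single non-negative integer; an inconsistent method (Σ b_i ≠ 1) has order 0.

b = (1)
c = (0)
Σ b_i: 1·1 = 1 ✓; 1 stage ⇒ order 1.

1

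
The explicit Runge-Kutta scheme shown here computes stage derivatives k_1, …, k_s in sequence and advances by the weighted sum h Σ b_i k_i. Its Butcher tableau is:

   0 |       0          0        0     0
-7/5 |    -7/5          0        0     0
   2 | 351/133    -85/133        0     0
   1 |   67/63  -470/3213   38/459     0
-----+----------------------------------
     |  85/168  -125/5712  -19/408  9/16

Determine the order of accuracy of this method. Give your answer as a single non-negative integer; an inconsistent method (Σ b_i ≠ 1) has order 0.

b = (85/168, -125/5712, -19/408, 9/16)
c = (0, -7/5, 2, 1)
Ac = (0, 0, 17/19, 10/27)
Σ b_i: 85/168·1 + (-125/5712)·1 + (-19/408)·1 + 9/16·1 = 1 ✓
b·c: (-125/5712)·(-7/5) + (-19/408)·2 + 9/16·1 = 1/2 ✓
b·c²: (-125/5712)·49/25 + (-19/408)·4 + 9/16·1 = 1/3 ✓
b·Ac: (-19/408)·17/19 + 9/16·10/27 = 1/6 ✓
b·c³: (-125/5712)·(-343/125) + (-19/408)·8 + 9/16·1 = 1/4 ✓
b·(c∘Ac): (-19/408)·34/19 + 9/16·10/27 = 1/8 ✓
b·Ac²: (-19/408)·(-119/95) + 9/16·2/45 = 1/12 ✓
b·A²c: 9/16·2/27 = 1/24 ✓; 4 stages ⇒ order 4.

4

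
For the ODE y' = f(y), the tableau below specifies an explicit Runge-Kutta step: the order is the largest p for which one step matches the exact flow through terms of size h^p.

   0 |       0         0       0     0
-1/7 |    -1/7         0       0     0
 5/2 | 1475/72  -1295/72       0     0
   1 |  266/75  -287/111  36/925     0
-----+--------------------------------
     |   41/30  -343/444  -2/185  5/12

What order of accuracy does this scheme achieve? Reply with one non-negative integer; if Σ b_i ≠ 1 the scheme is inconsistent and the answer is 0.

4

b = (41/30, -343/444, -2/185, 5/12)
c = (0, -1/7, 5/2, 1)
Ac = (0, 0, 185/72, 7/15)
Σ b_i: 41/30·1 + (-343/444)·1 + (-2/185)·1 + 5/12·1 = 1 ✓
b·c: (-343/444)·(-1/7) + (-2/185)·5/2 + 5/12·1 = 1/2 ✓
b·c²: (-343/444)·1/49 + (-2/185)·25/4 + 5/12·1 = 1/3 ✓
b·Ac: (-2/185)·185/72 + 5/12·7/15 = 1/6 ✓
b·c³: (-343/444)·(-1/343) + (-2/185)·125/8 + 5/12·1 = 1/4 ✓
b·(c∘Ac): (-2/185)·925/144 + 5/12·7/15 = 1/8 ✓
b·Ac²: (-2/185)·(-185/504) + 5/12·4/21 = 1/12 ✓
b·A²c: 5/12·1/10 = 1/24 ✓; 4 stages ⇒ order 4.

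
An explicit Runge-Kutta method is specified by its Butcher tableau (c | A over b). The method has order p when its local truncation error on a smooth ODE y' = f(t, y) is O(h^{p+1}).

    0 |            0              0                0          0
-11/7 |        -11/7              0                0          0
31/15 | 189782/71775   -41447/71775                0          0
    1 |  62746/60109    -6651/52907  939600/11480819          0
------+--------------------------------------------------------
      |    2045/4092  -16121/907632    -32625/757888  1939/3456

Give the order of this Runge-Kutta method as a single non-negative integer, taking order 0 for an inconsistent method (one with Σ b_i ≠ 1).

b = (2045/4092, -16121/907632, -32625/757888, 1939/3456)
c = (0, -11/7, 31/15, 1)
Ac = (0, 0, 5921/6525, 711/1939)
Σ b_i: 2045/4092·1 + (-16121/907632)·1 + (-32625/757888)·1 + 1939/3456·1 = 1 ✓
b·c: (-16121/907632)·(-11/7) + (-32625/757888)·31/15 + 1939/3456·1 = 1/2 ✓
b·c²: (-16121/907632)·121/49 + (-32625/757888)·961/225 + 1939/3456·1 = 1/3 ✓
b·Ac: (-32625/757888)·5921/6525 + 1939/3456·711/1939 = 1/6 ✓
b·c³: (-16121/907632)·(-1331/343) + (-32625/757888)·29791/3375 + 1939/3456·1 = 1/4 ✓
b·(c∘Ac): (-32625/757888)·183551/97875 + 1939/3456·711/1939 = 1/8 ✓
b·Ac²: (-32625/757888)·(-65131/45675) + 1939/3456·531/13573 = 1/12 ✓
b·A²c: 1939/3456·144/1939 = 1/24 ✓; 4 stages ⇒ order 4.

4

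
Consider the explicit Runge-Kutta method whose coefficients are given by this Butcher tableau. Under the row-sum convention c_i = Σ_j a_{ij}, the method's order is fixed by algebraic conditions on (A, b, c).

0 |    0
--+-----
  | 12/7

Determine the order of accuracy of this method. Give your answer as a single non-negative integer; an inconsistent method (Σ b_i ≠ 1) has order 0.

b = (12/7)
c = (0)
Σ b_i: 12/7·1 = 12/7 ≠ 1 ⇒ order 0.

0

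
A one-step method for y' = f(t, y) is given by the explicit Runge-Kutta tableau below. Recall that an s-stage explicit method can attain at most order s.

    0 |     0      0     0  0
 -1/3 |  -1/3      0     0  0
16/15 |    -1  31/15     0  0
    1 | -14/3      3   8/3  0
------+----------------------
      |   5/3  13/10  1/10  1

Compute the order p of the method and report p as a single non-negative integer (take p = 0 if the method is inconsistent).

0

b = (5/3, 13/10, 1/10, 1)
c = (0, -1/3, 16/15, 1)
Ac = (0, 0, -31/45, 83/45)
Σ b_i: 5/3·1 + 13/10·1 + 1/10·1 + 1·1 = 61/15 ≠ 1 ⇒ order 0.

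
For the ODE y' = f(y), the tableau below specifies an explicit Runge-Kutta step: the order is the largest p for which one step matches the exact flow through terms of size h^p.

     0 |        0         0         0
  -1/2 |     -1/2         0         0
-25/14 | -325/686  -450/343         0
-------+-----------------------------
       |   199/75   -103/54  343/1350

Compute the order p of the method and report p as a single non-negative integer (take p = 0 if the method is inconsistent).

b = (199/75, -103/54, 343/1350)
c = (0, -1/2, -25/14)
Ac = (0, 0, 225/343)
Σ b_i: 199/75·1 + (-103/54)·1 + 343/1350·1 = 1 ✓
b·c: (-103/54)·(-1/2) + 343/1350·(-25/14) = 1/2 ✓
b·c²: (-103/54)·1/4 + 343/1350·625/196 = 1/3 ✓
b·Ac: 343/1350·225/343 = 1/6 ✓; 3 stages ⇒ order 3.

3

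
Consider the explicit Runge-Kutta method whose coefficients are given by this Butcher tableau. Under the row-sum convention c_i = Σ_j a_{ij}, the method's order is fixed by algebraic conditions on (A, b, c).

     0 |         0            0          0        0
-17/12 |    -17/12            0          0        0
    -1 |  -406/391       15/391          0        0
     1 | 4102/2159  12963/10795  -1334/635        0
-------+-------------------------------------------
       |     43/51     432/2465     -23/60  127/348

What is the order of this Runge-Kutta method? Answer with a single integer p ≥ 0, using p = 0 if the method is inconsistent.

b = (43/51, 432/2465, -23/60, 127/348)
c = (0, -17/12, -1, 1)
Ac = (0, 0, -5/92, 203/508)
Σ b_i: 43/51·1 + 432/2465·1 + (-23/60)·1 + 127/348·1 = 1 ✓
b·c: 432/2465·(-17/12) + (-23/60)·(-1) + 127/348·1 = 1/2 ✓
b·c²: 432/2465·289/144 + (-23/60)·1 + 127/348·1 = 1/3 ✓
b·Ac: (-23/60)·(-5/92) + 127/348·203/508 = 1/6 ✓
b·c³: 432/2465·(-4913/1728) + (-23/60)·(-1) + 127/348·1 = 1/4 ✓
b·(c∘Ac): (-23/60)·5/92 + 127/348·203/508 = 1/8 ✓
b·Ac²: (-23/60)·85/1104 + 127/348·1885/6096 = 1/12 ✓
b·A²c: 127/348·29/254 = 1/24 ✓; 4 stages ⇒ order 4.

4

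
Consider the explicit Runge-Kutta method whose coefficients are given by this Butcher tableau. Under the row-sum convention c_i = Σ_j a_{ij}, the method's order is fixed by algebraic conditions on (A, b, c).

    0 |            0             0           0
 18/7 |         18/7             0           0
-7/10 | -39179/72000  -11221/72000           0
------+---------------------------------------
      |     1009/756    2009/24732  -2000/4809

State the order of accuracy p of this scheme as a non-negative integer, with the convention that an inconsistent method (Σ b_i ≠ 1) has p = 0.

b = (1009/756, 2009/24732, -2000/4809)
c = (0, 18/7, -7/10)
Ac = (0, 0, -1603/4000)
Σ b_i: 1009/756·1 + 2009/24732·1 + (-2000/4809)·1 = 1 ✓
b·c: 2009/24732·18/7 + (-2000/4809)·(-7/10) = 1/2 ✓
b·c²: 2009/24732·324/49 + (-2000/4809)·49/100 = 1/3 ✓
b·Ac: (-2000/4809)·(-1603/4000) = 1/6 ✓; 3 stages ⇒ order 3.

3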